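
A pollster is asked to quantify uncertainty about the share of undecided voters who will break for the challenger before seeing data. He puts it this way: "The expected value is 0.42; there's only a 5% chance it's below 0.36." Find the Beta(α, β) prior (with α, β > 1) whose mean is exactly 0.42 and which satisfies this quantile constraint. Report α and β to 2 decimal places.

With mean 0.42 fixed, write α = 0.42s, β = 0.58s where s = α+β.
Need P(θ < 0.36) = 0.05 under Beta(0.42s, 0.58s). Normal approximation: (q−m)/√(m(1−m)/s) ≈ z_{0.05} = -1.64, so s ≈ 0.42·0.58·(-1.64)²/(0.36−0.42)² = 183.1.
At s = 183.1: P(θ<0.36) ≈ 0.048. Adjusting to match 0.05 gives s ≈ 179.12.
So α = 0.42·179.12 ≈ 75.23, β = 0.58·179.12 ≈ 103.89.

α ≈ 75.23, β ≈ 103.89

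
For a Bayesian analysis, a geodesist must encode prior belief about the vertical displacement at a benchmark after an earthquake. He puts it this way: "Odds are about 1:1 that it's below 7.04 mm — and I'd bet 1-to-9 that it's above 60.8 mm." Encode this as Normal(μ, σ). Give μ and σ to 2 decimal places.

The p-quantile of Normal(μ,σ) is μ + z_p·σ, with z_{0.5} = 0 and z_{0.9} = 1.282.
Eliminate σ: μ = (z₂·x₁ − z₁·x₂)/(z₂ − z₁) = (1.282·7.04 − (0)·60.8)/1.282 = 7.04.
Then σ = (x₂ − x₁)/(z₂ − z₁) = (60.8 − 7.04)/1.282 = 41.95.

μ = 7.04, σ = 41.95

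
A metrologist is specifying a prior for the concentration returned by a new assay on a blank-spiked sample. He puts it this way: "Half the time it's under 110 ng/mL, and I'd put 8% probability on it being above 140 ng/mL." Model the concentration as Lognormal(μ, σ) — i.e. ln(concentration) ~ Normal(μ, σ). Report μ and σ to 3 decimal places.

μ ≈ 4.700, σ ≈ 0.172

If T ~ Lognormal(μ,σ) then ln T ~ Normal(μ,σ), so the p-quantile of ln T is μ + z_p·σ.
ln(110) = 4.7 and ln(140) = 4.942; z_{0.5} = 0, z_{0.92} = 1.405.
σ = (4.942 − 4.7)/(1.405 − (0)) = 0.172.
μ = 4.7 − (0)·0.172 = 4.700.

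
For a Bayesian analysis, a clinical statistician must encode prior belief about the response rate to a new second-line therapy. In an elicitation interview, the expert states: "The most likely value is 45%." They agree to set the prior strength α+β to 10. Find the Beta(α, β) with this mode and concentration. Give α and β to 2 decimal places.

α = 4.60, β = 5.40

For α,β > 1 the Beta mode is (α−1)/(α+β−2). With α+β = 10, the mode is (α−1)/8.
Set (α−1)/8 = 0.45 → α = 1 + 0.45·8 = 4.60.
β = 10 − α = 5.40.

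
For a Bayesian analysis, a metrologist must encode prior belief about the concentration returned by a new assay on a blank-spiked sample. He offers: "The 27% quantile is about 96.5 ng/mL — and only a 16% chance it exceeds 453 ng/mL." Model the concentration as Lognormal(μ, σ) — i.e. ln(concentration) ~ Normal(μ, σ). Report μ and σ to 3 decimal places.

μ ≈ 5.159, σ ≈ 0.962

If T ~ Lognormal(μ,σ) then ln T ~ Normal(μ,σ), so the p-quantile of ln T is μ + z_p·σ.
ln(96.5) = 4.57 and ln(453) = 6.116; z_{0.27} = -0.6128, z_{0.84} = 0.9945.
σ = (6.116 − 4.57)/(0.9945 − (-0.6128)) = 0.962.
μ = 4.57 − (-0.6128)·0.962 = 5.159.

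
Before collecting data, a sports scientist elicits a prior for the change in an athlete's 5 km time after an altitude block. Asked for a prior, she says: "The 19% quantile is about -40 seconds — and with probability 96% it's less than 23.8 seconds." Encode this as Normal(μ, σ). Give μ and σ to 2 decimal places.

μ = -18.69, σ = 24.27

The p-quantile of Normal(μ,σ) is μ + z_p·σ, with z_{0.19} = -0.8779 and z_{0.96} = 1.751.
Eliminate σ: μ = (z₂·x₁ − z₁·x₂)/(z₂ − z₁) = (1.751·-40 − (-0.8779)·23.8)/2.629 = -18.69.
Then σ = (x₂ − x₁)/(z₂ − z₁) = (23.8 − -40)/2.629 = 24.27.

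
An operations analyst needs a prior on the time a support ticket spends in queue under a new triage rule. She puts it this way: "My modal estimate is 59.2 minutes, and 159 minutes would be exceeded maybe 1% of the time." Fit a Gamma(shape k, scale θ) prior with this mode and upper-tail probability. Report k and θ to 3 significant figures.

k ≈ 5.73, θ ≈ 12.5

Gamma(k,θ) with k>1 has mode (k−1)θ, so θ = 59.2/(k−1).
Need P(X < 159) = 0.99 with θ tied to k this way. Start at k = 2, θ = 59.2: P(X<159) ≈ 0.749.
Too low — raise k to concentrate. Iterating converges to k ≈ 5.73.
Then θ = 59.2/(5.73−1) ≈ 12.5.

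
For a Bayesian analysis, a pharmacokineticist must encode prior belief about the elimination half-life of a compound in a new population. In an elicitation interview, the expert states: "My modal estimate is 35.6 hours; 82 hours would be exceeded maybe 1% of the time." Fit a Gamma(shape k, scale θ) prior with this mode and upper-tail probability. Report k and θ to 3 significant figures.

Gamma(k,θ) with k>1 has mode (k−1)θ, so θ = 35.6/(k−1).
Need P(X < 82) = 0.99 with θ tied to k this way. Start at k = 2, θ = 35.6: P(X<82) ≈ 0.670.
Too low — raise k to concentrate. Iterating converges to k ≈ 7.86.
Then θ = 35.6/(7.86−1) ≈ 5.19.

k ≈ 7.86, θ ≈ 5.19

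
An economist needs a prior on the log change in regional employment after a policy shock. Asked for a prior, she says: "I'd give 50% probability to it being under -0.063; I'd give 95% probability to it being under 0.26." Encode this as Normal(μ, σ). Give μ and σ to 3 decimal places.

μ = -0.063, σ = 0.196

For Normal(μ,σ), the p-quantile is μ + z_p·σ. Here z_{0.5} = 0, z_{0.95} = 1.645.
So -0.063 = μ + 0σ and 0.26 = μ + 1.645σ.
Subtracting: σ = (0.26 − -0.063)/(1.645 − (0)) = 0.196.
Then μ = -0.063 − (0)·0.196 = -0.063.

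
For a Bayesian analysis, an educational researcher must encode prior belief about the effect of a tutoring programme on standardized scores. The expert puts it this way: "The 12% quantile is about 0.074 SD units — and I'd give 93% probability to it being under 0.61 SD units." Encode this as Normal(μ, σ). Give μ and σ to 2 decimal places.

μ = 0.31, σ = 0.20

The p-quantile of Normal(μ,σ) is μ + z_p·σ, with z_{0.12} = -1.175 and z_{0.93} = 1.476.
Eliminate σ: μ = (z₂·x₁ − z₁·x₂)/(z₂ − z₁) = (1.476·0.074 − (-1.175)·0.61)/2.651 = 0.31.
Then σ = (x₂ − x₁)/(z₂ − z₁) = (0.61 − 0.074)/2.651 = 0.20.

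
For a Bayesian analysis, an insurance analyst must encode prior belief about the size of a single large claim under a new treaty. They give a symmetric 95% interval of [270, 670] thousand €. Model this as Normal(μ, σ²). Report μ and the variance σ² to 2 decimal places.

μ = 470.00, σ² = 10412.71

A symmetric 95% interval runs μ ± z·σ with z = 1.96.
Half-width = 200, so σ = 200/1.96 = 102.043 and σ² = 10412.71.
μ is the interval midpoint, 470.00.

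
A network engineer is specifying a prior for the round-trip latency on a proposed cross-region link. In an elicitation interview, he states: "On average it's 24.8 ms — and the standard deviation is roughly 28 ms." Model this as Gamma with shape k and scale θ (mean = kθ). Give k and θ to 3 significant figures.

k ≈ 0.784, θ ≈ 31.6

For Gamma(k, scale θ): mean = kθ, variance = kθ², so CV = 1/√k.
CV = SD/mean = 28/24.8 = 1.129, hence k = 1/CV² = 0.784.
Then θ = mean/k = 24.8/0.784 = 31.6.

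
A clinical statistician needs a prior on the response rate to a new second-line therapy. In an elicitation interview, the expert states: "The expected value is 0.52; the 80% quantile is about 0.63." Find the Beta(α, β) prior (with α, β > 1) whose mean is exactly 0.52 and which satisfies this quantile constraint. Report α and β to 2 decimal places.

With mean 0.52 fixed, write α = 0.52s, β = 0.48s where s = α+β.
Need P(θ < 0.63) = 0.8 under Beta(0.52s, 0.48s). Normal approximation: (q−m)/√(m(1−m)/s) ≈ z_{0.8} = 0.842, so s ≈ 0.52·0.48·(0.842)²/(0.63−0.52)² = 14.6.
At s = 14.6: P(θ<0.63) ≈ 0.798. Adjusting to match 0.8 gives s ≈ 14.80.
So α = 0.52·14.80 ≈ 7.70, β = 0.48·14.80 ≈ 7.11.

α ≈ 7.70, β ≈ 7.11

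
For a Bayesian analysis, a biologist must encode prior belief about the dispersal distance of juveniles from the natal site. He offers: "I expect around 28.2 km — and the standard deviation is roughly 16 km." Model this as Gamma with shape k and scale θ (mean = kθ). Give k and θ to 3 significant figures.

For Gamma(k, scale θ): mean = kθ, variance = kθ², so CV = 1/√k.
CV = SD/mean = 16/28.2 = 0.5674, hence k = 1/CV² = 3.11.
Then θ = mean/k = 28.2/3.11 = 9.08.

k ≈ 3.11, θ ≈ 9.08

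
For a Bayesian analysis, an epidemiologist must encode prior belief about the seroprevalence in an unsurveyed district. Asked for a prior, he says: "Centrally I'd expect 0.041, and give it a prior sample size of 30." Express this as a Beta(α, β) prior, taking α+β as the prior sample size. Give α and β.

α = 1.23, β = 28.77

Under the effective-sample-size interpretation, Beta(α, β) has prior mean α/(α+β) and prior sample size α+β.
So α+β = 30 and α/(α+β) = 0.041, giving α = 0.041·30 = 1.23 and β = 30 − 1.23 = 28.77.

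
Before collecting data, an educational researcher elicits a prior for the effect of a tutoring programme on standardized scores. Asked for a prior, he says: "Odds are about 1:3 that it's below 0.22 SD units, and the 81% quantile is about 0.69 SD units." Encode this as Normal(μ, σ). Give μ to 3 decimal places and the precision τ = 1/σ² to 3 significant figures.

The p-quantile of Normal(μ,σ) is μ + z_p·σ, with z_{0.25} = -0.6745 and z_{0.81} = 0.8779.
Eliminate σ: μ = (z₂·x₁ − z₁·x₂)/(z₂ − z₁) = (0.8779·0.22 − (-0.6745)·0.69)/1.552 = 0.424.
Then σ = (x₂ − x₁)/(z₂ − z₁) = (0.69 − 0.22)/1.552 = 0.303.
Precision τ = 1/σ² = 1/0.3028² = 10.9.

μ = 0.424, τ = 10.9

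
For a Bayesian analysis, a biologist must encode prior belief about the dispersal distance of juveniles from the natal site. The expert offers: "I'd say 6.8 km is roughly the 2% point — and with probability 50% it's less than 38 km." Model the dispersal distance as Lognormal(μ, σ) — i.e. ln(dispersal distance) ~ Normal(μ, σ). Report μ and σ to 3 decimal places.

If T ~ Lognormal(μ,σ) then ln T ~ Normal(μ,σ), so the p-quantile of ln T is μ + z_p·σ.
ln(6.8) = 1.917 and ln(38) = 3.638; z_{0.02} = -2.054, z_{0.5} = 0.
σ = (3.638 − 1.917)/(0 − (-2.054)) = 0.838.
μ = 1.917 − (-2.054)·0.838 = 3.638.

μ ≈ 3.638, σ ≈ 0.838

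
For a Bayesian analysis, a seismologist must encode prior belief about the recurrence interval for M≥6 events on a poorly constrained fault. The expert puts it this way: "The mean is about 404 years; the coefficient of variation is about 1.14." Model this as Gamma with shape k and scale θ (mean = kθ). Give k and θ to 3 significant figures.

For Gamma(k, scale θ): mean = kθ, variance = kθ², so CV = 1/√k.
CV = 1.14, hence k = 1/CV² = 0.769.
Then θ = mean/k = 404/0.769 = 525.

k ≈ 0.769, θ ≈ 525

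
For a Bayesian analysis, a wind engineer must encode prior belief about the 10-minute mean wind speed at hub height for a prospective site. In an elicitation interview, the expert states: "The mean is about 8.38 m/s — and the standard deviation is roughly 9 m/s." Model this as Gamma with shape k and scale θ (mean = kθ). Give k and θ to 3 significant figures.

k ≈ 0.867, θ ≈ 9.67

For Gamma(k, scale θ): mean = kθ, variance = kθ², so CV = 1/√k.
CV = SD/mean = 9/8.38 = 1.074, hence k = 1/CV² = 0.867.
Then θ = mean/k = 8.38/0.867 = 9.67.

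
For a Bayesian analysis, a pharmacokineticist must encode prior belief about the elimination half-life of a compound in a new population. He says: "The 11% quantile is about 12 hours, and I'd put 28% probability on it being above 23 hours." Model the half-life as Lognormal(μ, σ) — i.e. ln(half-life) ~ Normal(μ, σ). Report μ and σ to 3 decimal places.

If T ~ Lognormal(μ,σ) then ln T ~ Normal(μ,σ), so the p-quantile of ln T is μ + z_p·σ.
ln(12) = 2.485 and ln(23) = 3.135; z_{0.11} = -1.227, z_{0.72} = 0.5828.
σ = (3.135 − 2.485)/(0.5828 − (-1.227)) = 0.360.
μ = 2.485 − (-1.227)·0.360 = 2.926.

μ ≈ 2.926, σ ≈ 0.360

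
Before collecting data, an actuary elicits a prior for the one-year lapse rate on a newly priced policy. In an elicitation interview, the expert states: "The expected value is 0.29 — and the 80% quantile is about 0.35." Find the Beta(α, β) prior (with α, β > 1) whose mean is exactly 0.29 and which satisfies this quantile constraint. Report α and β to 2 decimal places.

With mean 0.29 fixed, write α = 0.29s, β = 0.71s where s = α+β.
Need P(θ < 0.35) = 0.8 under Beta(0.29s, 0.71s). Normal approximation: (q−m)/√(m(1−m)/s) ≈ z_{0.8} = 0.842, so s ≈ 0.29·0.71·(0.842)²/(0.35−0.29)² = 40.5.
At s = 40.5: P(θ<0.35) ≈ 0.804. Adjusting to match 0.8 gives s ≈ 39.02.
So α = 0.29·39.02 ≈ 11.32, β = 0.71·39.02 ≈ 27.70.

α ≈ 11.32, β ≈ 27.70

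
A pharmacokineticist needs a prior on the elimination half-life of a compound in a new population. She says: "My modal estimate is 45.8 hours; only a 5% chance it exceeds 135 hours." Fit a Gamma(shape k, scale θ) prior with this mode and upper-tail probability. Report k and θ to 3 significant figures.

Gamma(k,θ) with k>1 has mode (k−1)θ, so θ = 45.8/(k−1).
Need P(X < 135) = 0.95 with θ tied to k this way. Start at k = 2, θ = 45.8: P(X<135) ≈ 0.793.
Too low — raise k to concentrate. Iterating converges to k ≈ 3.27.
Then θ = 45.8/(3.27−1) ≈ 20.1.

k ≈ 3.27, θ ≈ 20.1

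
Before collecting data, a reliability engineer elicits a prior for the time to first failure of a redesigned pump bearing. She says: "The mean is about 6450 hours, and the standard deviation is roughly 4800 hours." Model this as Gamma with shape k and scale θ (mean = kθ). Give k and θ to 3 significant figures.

For Gamma(k, scale θ): mean = kθ, variance = kθ², so CV = 1/√k.
CV = SD/mean = 4800/6450 = 0.7442, hence k = 1/CV² = 1.81.
Then θ = mean/k = 6450/1.81 = 3570.

k ≈ 1.81, θ ≈ 3570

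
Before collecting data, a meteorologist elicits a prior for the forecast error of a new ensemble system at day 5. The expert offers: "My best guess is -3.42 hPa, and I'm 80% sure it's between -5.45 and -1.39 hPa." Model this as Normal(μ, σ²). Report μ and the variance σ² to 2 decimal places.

A symmetric 80% interval runs μ ± z·σ with z = 1.282.
Half-width = 2.03, so σ = 2.03/1.282 = 1.584 and σ² = 2.51.
μ is the stated best guess, -3.42.

μ = -3.42, σ² = 2.51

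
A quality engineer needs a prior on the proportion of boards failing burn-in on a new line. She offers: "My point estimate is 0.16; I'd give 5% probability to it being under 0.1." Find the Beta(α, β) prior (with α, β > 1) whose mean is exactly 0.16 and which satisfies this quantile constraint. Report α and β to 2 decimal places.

α ≈ 13.70, β ≈ 71.92

With mean 0.16 fixed, write α = 0.16s, β = 0.84s where s = α+β.
Need P(θ < 0.1) = 0.05 under Beta(0.16s, 0.84s). Normal approximation: (q−m)/√(m(1−m)/s) ≈ z_{0.05} = -1.64, so s ≈ 0.16·0.84·(-1.64)²/(0.1−0.16)² = 101.0.
At s = 101.0: P(θ<0.1) ≈ 0.036. Adjusting to match 0.05 gives s ≈ 85.62.
So α = 0.16·85.62 ≈ 13.70, β = 0.84·85.62 ≈ 71.92.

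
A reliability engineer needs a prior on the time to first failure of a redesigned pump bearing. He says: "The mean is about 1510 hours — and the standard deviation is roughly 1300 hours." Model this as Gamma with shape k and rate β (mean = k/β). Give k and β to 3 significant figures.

k ≈ 1.35, β ≈ 0.000893

For Gamma(k, rate β): mean = k/β, variance = k/β², so CV = 1/√k.
CV = SD/mean = 1300/1510 = 0.8609, hence k = 1/CV² = 1.35.
Then β = k/mean = 1.35/1510 = 0.000893.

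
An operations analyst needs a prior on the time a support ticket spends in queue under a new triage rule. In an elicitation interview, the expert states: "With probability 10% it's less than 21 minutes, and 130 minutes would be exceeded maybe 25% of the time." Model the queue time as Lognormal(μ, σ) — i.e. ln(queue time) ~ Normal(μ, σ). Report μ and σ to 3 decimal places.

If T ~ Lognormal(μ,σ) then ln T ~ Normal(μ,σ), so the p-quantile of ln T is μ + z_p·σ.
ln(21) = 3.045 and ln(130) = 4.868; z_{0.1} = -1.282, z_{0.75} = 0.6745.
σ = (4.868 − 3.045)/(0.6745 − (-1.282)) = 0.932.
μ = 3.045 − (-1.282)·0.932 = 4.239.

μ ≈ 4.239, σ ≈ 0.932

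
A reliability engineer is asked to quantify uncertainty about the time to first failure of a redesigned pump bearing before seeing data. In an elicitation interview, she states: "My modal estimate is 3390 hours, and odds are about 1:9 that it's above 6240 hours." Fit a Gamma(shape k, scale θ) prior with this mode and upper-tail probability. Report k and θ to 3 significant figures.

Gamma(k,θ) with k>1 has mode (k−1)θ, so θ = 3390/(k−1).
Need P(X < 6240) = 0.9 with θ tied to k this way. Start at k = 2, θ = 3390: P(X<6240) ≈ 0.549.
Too low — raise k to concentrate. Iterating converges to k ≈ 6.12.
Then θ = 3390/(6.12−1) ≈ 662.

k ≈ 6.12, θ ≈ 662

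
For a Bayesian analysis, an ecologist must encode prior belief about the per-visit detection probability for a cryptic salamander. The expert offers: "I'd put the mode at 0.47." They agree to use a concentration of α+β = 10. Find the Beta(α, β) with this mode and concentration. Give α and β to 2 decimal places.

For α,β > 1 the Beta mode is (α−1)/(α+β−2). With α+β = 10, the mode is (α−1)/8.
Set (α−1)/8 = 0.47 → α = 1 + 0.47·8 = 4.76.
β = 10 − α = 5.24.

α = 4.76, β = 5.24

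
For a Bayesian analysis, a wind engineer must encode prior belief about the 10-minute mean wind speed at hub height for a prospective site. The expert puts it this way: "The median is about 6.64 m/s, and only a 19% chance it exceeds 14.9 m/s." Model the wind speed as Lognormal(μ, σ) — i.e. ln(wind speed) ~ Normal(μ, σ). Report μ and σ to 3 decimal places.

If T ~ Lognormal(μ,σ) then ln T ~ Normal(μ,σ), so the p-quantile of ln T is μ + z_p·σ.
ln(6.64) = 1.893 and ln(14.9) = 2.701; z_{0.5} = 0, z_{0.81} = 0.8779.
σ = (2.701 − 1.893)/(0.8779 − (0)) = 0.921.
μ = 1.893 − (0)·0.921 = 1.893.

μ ≈ 1.893, σ ≈ 0.921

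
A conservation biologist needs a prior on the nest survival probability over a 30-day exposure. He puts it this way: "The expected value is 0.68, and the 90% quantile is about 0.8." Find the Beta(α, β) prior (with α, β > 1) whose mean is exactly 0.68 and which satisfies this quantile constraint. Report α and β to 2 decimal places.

α ≈ 15.56, β ≈ 7.32

With mean 0.68 fixed, write α = 0.68s, β = 0.32s where s = α+β.
Need P(θ < 0.8) = 0.9 under Beta(0.68s, 0.32s). Normal approximation: (q−m)/√(m(1−m)/s) ≈ z_{0.9} = 1.28, so s ≈ 0.68·0.32·(1.28)²/(0.8−0.68)² = 24.8.
At s = 24.8: P(θ<0.8) ≈ 0.910. Adjusting to match 0.9 gives s ≈ 22.88.
So α = 0.68·22.88 ≈ 15.56, β = 0.32·22.88 ≈ 7.32.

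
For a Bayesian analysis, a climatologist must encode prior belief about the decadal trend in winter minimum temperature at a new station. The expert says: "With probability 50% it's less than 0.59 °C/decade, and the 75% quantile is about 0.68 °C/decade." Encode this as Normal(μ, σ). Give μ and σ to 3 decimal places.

μ = 0.590, σ = 0.133

The p-quantile of Normal(μ,σ) is μ + z_p·σ, with z_{0.5} = 0 and z_{0.75} = 0.6745.
Eliminate σ: μ = (z₂·x₁ − z₁·x₂)/(z₂ − z₁) = (0.6745·0.59 − (0)·0.68)/0.6745 = 0.590.
Then σ = (x₂ − x₁)/(z₂ − z₁) = (0.68 − 0.59)/0.6745 = 0.133.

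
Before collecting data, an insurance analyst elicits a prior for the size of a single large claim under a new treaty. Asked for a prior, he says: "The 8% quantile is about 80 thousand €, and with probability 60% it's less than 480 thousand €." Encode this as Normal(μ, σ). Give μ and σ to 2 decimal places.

For Normal(μ,σ), the p-quantile is μ + z_p·σ. Here z_{0.08} = -1.405, z_{0.6} = 0.2533.
So 80 = μ − 1.405σ and 480 = μ + 0.2533σ.
Subtracting: σ = (480 − 80)/(0.2533 − (-1.405)) = 241.19.
Then μ = 80 − (-1.405)·241.19 = 418.89.

μ = 418.89, σ = 241.19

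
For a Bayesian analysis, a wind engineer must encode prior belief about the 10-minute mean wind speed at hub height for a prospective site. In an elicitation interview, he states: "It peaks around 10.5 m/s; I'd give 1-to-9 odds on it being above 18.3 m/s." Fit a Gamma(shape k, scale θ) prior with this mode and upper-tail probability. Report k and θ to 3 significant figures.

Gamma(k,θ) with k>1 has mode (k−1)θ, so θ = 10.5/(k−1).
Need P(X < 18.3) = 0.9 with θ tied to k this way. Start at k = 2, θ = 10.5: P(X<18.3) ≈ 0.520.
Too low — raise k to concentrate. Iterating converges to k ≈ 7.15.
Then θ = 10.5/(7.15−1) ≈ 1.71.

k ≈ 7.15, θ ≈ 1.71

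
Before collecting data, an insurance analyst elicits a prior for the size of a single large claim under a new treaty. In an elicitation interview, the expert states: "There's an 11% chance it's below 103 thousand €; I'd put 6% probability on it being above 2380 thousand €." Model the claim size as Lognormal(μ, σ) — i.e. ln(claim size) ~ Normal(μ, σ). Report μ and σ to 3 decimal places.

If T ~ Lognormal(μ,σ) then ln T ~ Normal(μ,σ), so the p-quantile of ln T is μ + z_p·σ.
ln(103) = 4.635 and ln(2380) = 7.775; z_{0.11} = -1.227, z_{0.94} = 1.555.
σ = (7.775 − 4.635)/(1.555 − (-1.227)) = 1.129.
μ = 4.635 − (-1.227)·1.129 = 6.019.

μ ≈ 6.019, σ ≈ 1.129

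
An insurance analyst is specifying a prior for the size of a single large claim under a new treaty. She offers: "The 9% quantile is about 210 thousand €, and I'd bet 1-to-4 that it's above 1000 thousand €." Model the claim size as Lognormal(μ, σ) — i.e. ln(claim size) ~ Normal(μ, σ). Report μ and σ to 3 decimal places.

If T ~ Lognormal(μ,σ) then ln T ~ Normal(μ,σ), so the p-quantile of ln T is μ + z_p·σ.
ln(210) = 5.347 and ln(1000) = 6.908; z_{0.09} = -1.341, z_{0.8} = 0.8416.
σ = (6.908 − 5.347)/(0.8416 − (-1.341)) = 0.715.
μ = 5.347 − (-1.341)·0.715 = 6.306.

μ ≈ 6.306, σ ≈ 0.715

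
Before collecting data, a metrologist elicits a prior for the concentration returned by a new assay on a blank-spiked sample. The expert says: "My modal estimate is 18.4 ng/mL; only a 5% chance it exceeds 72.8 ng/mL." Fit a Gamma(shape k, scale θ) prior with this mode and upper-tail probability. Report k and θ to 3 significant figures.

Gamma(k,θ) with k>1 has mode (k−1)θ, so θ = 18.4/(k−1).
Need P(X < 72.8) = 0.95 with θ tied to k this way. Start at k = 2, θ = 18.4: P(X<72.8) ≈ 0.905.
Too low — raise k to concentrate. Iterating converges to k ≈ 2.33.
Then θ = 18.4/(2.33−1) ≈ 13.8.

k ≈ 2.33, θ ≈ 13.8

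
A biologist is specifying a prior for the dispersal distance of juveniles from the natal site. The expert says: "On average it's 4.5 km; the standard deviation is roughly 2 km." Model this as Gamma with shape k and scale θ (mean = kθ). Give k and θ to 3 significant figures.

k ≈ 5.06, θ ≈ 0.889

For Gamma(k, scale θ): mean = kθ, variance = kθ², so CV = 1/√k.
CV = SD/mean = 2/4.5 = 0.4444, hence k = 1/CV² = 5.06.
Then θ = mean/k = 4.5/5.06 = 0.889.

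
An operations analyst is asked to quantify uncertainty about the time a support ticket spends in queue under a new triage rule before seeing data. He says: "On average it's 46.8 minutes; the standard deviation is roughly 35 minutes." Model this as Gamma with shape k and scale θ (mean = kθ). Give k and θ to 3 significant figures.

k ≈ 1.79, θ ≈ 26.2

For Gamma(k, scale θ): mean = kθ, variance = kθ², so CV = 1/√k.
CV = SD/mean = 35/46.8 = 0.7479, hence k = 1/CV² = 1.79.
Then θ = mean/k = 46.8/1.79 = 26.2.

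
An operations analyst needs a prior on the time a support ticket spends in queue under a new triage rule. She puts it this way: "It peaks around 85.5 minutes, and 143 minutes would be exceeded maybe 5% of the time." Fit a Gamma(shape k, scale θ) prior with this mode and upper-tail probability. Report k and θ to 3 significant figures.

Gamma(k,θ) with k>1 has mode (k−1)θ, so θ = 85.5/(k−1).
Need P(X < 143) = 0.95 with θ tied to k this way. Start at k = 2, θ = 85.5: P(X<143) ≈ 0.498.
Too low — raise k to concentrate. Iterating converges to k ≈ 11.6.
Then θ = 85.5/(11.6−1) ≈ 8.1.

k ≈ 11.6, θ ≈ 8.1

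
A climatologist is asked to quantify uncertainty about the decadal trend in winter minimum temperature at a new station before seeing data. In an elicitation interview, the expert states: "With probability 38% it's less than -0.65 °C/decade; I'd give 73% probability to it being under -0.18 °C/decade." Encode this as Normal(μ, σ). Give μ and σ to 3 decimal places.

For Normal(μ,σ), the p-quantile is μ + z_p·σ. Here z_{0.38} = -0.3055, z_{0.73} = 0.6128.
So -0.65 = μ − 0.3055σ and -0.18 = μ + 0.6128σ.
Subtracting: σ = (-0.18 − -0.65)/(0.6128 − (-0.3055)) = 0.512.
Then μ = -0.65 − (-0.3055)·0.512 = -0.494.

μ = -0.494, σ = 0.512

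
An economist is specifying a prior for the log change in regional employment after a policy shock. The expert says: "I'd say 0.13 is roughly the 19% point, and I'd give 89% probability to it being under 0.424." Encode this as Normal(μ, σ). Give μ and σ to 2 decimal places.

μ = 0.25, σ = 0.14

For Normal(μ,σ), the p-quantile is μ + z_p·σ. Here z_{0.19} = -0.8779, z_{0.89} = 1.227.
So 0.13 = μ − 0.8779σ and 0.424 = μ + 1.227σ.
Subtracting: σ = (0.424 − 0.13)/(1.227 − (-0.8779)) = 0.14.
Then μ = 0.13 − (-0.8779)·0.14 = 0.25.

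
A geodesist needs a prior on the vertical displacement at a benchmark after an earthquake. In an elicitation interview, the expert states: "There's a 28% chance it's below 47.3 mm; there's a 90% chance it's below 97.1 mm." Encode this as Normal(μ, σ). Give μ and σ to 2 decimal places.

The p-quantile of Normal(μ,σ) is μ + z_p·σ, with z_{0.28} = -0.5828 and z_{0.9} = 1.282.
Eliminate σ: μ = (z₂·x₁ − z₁·x₂)/(z₂ − z₁) = (1.282·47.3 − (-0.5828)·97.1)/1.864 = 62.87.
Then σ = (x₂ − x₁)/(z₂ − z₁) = (97.1 − 47.3)/1.864 = 26.71.

μ = 62.87, σ = 26.71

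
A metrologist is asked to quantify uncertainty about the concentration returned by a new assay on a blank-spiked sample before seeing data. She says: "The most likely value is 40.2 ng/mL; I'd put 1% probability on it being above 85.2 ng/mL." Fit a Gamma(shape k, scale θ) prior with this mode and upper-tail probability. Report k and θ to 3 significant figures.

k ≈ 9.61, θ ≈ 4.67

Gamma(k,θ) with k>1 has mode (k−1)θ, so θ = 40.2/(k−1).
Need P(X < 85.2) = 0.99 with θ tied to k this way. Start at k = 2, θ = 40.2: P(X<85.2) ≈ 0.625.
Too low — raise k to concentrate. Iterating converges to k ≈ 9.61.
Then θ = 40.2/(9.61−1) ≈ 4.67.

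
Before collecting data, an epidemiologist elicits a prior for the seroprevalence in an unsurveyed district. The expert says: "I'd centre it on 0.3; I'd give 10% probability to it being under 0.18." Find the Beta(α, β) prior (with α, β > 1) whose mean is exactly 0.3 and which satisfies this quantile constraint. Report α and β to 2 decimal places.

With mean 0.3 fixed, write α = 0.3s, β = 0.7s where s = α+β.
Need P(θ < 0.18) = 0.1 under Beta(0.3s, 0.7s). Normal approximation: (q−m)/√(m(1−m)/s) ≈ z_{0.1} = -1.28, so s ≈ 0.3·0.7·(-1.28)²/(0.18−0.3)² = 24.0.
At s = 24.0: P(θ<0.18) ≈ 0.088. Adjusting to match 0.1 gives s ≈ 21.79.
So α = 0.3·21.79 ≈ 6.54, β = 0.7·21.79 ≈ 15.25.

α ≈ 6.54, β ≈ 15.25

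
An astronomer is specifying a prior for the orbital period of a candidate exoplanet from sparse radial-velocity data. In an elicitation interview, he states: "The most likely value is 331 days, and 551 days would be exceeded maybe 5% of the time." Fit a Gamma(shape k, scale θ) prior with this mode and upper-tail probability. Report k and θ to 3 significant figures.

Gamma(k,θ) with k>1 has mode (k−1)θ, so θ = 331/(k−1).
Need P(X < 551) = 0.95 with θ tied to k this way. Start at k = 2, θ = 331: P(X<551) ≈ 0.496.
Too low — raise k to concentrate. Iterating converges to k ≈ 11.8.
Then θ = 331/(11.8−1) ≈ 30.8.

k ≈ 11.8, θ ≈ 30.8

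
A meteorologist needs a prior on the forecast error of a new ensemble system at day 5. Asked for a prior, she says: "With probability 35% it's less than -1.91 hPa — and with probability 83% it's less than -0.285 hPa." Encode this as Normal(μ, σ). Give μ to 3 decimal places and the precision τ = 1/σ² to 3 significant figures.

μ = -1.443, τ = 0.679

The p-quantile of Normal(μ,σ) is μ + z_p·σ, with z_{0.35} = -0.3853 and z_{0.83} = 0.9542.
Eliminate σ: μ = (z₂·x₁ − z₁·x₂)/(z₂ − z₁) = (0.9542·-1.91 − (-0.3853)·-0.285)/1.339 = -1.443.
Then σ = (x₂ − x₁)/(z₂ − z₁) = (-0.285 − -1.91)/1.339 = 1.213.
Precision τ = 1/σ² = 1/1.213² = 0.679.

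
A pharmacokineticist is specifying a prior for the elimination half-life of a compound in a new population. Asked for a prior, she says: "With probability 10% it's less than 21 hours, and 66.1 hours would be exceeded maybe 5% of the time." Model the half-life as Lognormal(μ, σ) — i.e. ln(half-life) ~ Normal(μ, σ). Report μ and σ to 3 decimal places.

If T ~ Lognormal(μ,σ) then ln T ~ Normal(μ,σ), so the p-quantile of ln T is μ + z_p·σ.
ln(21) = 3.045 and ln(66.1) = 4.191; z_{0.1} = -1.282, z_{0.95} = 1.645.
σ = (4.191 − 3.045)/(1.645 − (-1.282)) = 0.392.
μ = 3.045 − (-1.282)·0.392 = 3.547.

μ ≈ 3.547, σ ≈ 0.392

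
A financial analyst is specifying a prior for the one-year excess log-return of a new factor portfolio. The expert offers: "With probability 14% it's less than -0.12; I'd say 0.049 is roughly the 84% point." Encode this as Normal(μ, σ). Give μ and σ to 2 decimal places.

The p-quantile of Normal(μ,σ) is μ + z_p·σ, with z_{0.14} = -1.08 and z_{0.84} = 0.9945.
Eliminate σ: μ = (z₂·x₁ − z₁·x₂)/(z₂ − z₁) = (0.9945·-0.12 − (-1.08)·0.049)/2.075 = -0.03.
Then σ = (x₂ − x₁)/(z₂ − z₁) = (0.049 − -0.12)/2.075 = 0.08.

μ = -0.03, σ = 0.08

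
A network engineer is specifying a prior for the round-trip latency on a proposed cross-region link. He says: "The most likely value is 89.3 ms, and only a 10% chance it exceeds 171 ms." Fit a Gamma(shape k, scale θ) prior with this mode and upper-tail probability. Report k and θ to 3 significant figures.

Gamma(k,θ) with k>1 has mode (k−1)θ, so θ = 89.3/(k−1).
Need P(X < 171) = 0.9 with θ tied to k this way. Start at k = 2, θ = 89.3: P(X<171) ≈ 0.570.
Too low — raise k to concentrate. Iterating converges to k ≈ 5.53.
Then θ = 89.3/(5.53−1) ≈ 19.7.

k ≈ 5.53, θ ≈ 19.7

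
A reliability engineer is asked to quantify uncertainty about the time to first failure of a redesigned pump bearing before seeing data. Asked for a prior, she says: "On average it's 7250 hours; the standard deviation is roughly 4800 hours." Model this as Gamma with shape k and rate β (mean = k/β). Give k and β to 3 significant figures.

k ≈ 2.28, β ≈ 0.000315

For Gamma(k, rate β): mean = k/β, variance = k/β², so CV = 1/√k.
CV = SD/mean = 4800/7250 = 0.6621, hence k = 1/CV² = 2.28.
Then β = k/mean = 2.28/7250 = 0.000315.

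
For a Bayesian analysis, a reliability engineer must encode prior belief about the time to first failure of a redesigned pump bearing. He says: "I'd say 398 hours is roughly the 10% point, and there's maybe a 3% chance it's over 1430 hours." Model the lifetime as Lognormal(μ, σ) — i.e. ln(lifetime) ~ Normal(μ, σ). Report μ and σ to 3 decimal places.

If T ~ Lognormal(μ,σ) then ln T ~ Normal(μ,σ), so the p-quantile of ln T is μ + z_p·σ.
ln(398) = 5.986 and ln(1430) = 7.265; z_{0.1} = -1.282, z_{0.97} = 1.881.
σ = (7.265 − 5.986)/(1.881 − (-1.282)) = 0.404.
μ = 5.986 − (-1.282)·0.404 = 6.505.

μ ≈ 6.505, σ ≈ 0.404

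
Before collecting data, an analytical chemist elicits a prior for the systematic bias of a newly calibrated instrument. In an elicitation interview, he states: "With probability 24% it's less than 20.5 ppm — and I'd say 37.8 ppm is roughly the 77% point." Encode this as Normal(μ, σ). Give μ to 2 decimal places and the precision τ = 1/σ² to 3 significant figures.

The p-quantile of Normal(μ,σ) is μ + z_p·σ, with z_{0.24} = -0.7063 and z_{0.77} = 0.7388.
Eliminate σ: μ = (z₂·x₁ − z₁·x₂)/(z₂ − z₁) = (0.7388·20.5 − (-0.7063)·37.8)/1.445 = 28.96.
Then σ = (x₂ − x₁)/(z₂ − z₁) = (37.8 − 20.5)/1.445 = 11.97.
Precision τ = 1/σ² = 1/11.97² = 0.00698.

μ = 28.96, τ = 0.00698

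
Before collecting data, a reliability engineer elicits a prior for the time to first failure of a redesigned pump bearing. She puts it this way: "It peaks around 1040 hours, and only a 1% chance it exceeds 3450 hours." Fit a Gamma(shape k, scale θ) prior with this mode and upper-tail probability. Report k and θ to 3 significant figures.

k ≈ 4.05, θ ≈ 341

Gamma(k,θ) with k>1 has mode (k−1)θ, so θ = 1040/(k−1).
Need P(X < 3450) = 0.99 with θ tied to k this way. Start at k = 2, θ = 1040: P(X<3450) ≈ 0.843.
Too low — raise k to concentrate. Iterating converges to k ≈ 4.05.
Then θ = 1040/(4.05−1) ≈ 341.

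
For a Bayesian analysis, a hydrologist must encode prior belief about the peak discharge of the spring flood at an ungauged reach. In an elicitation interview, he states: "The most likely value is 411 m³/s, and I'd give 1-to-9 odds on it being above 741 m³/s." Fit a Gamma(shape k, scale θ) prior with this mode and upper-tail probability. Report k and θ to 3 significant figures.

k ≈ 6.48, θ ≈ 75

Gamma(k,θ) with k>1 has mode (k−1)θ, so θ = 411/(k−1).
Need P(X < 741) = 0.9 with θ tied to k this way. Start at k = 2, θ = 411: P(X<741) ≈ 0.538.
Too low — raise k to concentrate. Iterating converges to k ≈ 6.48.
Then θ = 411/(6.48−1) ≈ 75.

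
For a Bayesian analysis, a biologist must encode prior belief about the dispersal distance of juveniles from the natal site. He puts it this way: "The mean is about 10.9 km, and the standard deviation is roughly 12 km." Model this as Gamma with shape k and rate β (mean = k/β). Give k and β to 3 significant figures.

k ≈ 0.825, β ≈ 0.0757

For Gamma(k, rate β): mean = k/β, variance = k/β², so CV = 1/√k.
CV = SD/mean = 12/10.9 = 1.101, hence k = 1/CV² = 0.825.
Then β = k/mean = 0.825/10.9 = 0.0757.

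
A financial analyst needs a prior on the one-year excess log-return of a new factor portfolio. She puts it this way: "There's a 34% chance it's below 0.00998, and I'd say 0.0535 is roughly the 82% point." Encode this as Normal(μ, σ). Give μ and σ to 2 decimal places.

μ = 0.02, σ = 0.03

The p-quantile of Normal(μ,σ) is μ + z_p·σ, with z_{0.34} = -0.4125 and z_{0.82} = 0.9154.
Eliminate σ: μ = (z₂·x₁ − z₁·x₂)/(z₂ − z₁) = (0.9154·0.00998 − (-0.4125)·0.0535)/1.328 = 0.02.
Then σ = (x₂ − x₁)/(z₂ − z₁) = (0.0535 − 0.00998)/1.328 = 0.03.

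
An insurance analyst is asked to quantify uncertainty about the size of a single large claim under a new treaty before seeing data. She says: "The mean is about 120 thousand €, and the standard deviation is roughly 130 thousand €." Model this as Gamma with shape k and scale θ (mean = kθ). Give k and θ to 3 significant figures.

For Gamma(k, scale θ): mean = kθ, variance = kθ², so CV = 1/√k.
CV = SD/mean = 130/120 = 1.083, hence k = 1/CV² = 0.852.
Then θ = mean/k = 120/0.852 = 141.

k ≈ 0.852, θ ≈ 141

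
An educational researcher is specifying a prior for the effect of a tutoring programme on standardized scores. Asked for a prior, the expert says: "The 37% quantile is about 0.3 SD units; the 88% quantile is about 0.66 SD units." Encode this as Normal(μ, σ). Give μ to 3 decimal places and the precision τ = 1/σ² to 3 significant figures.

μ = 0.379, τ = 17.5

For Normal(μ,σ), the p-quantile is μ + z_p·σ. Here z_{0.37} = -0.3319, z_{0.88} = 1.175.
So 0.3 = μ − 0.3319σ and 0.66 = μ + 1.175σ.
Subtracting: σ = (0.66 − 0.3)/(1.175 − (-0.3319)) = 0.239.
Then μ = 0.3 − (-0.3319)·0.239 = 0.379.
Precision τ = 1/σ² = 1/0.2389² = 17.5.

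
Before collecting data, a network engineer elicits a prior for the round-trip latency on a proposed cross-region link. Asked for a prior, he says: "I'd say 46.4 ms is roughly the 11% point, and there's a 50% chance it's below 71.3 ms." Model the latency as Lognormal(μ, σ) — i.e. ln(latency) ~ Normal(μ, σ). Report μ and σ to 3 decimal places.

μ ≈ 4.267, σ ≈ 0.350

If T ~ Lognormal(μ,σ) then ln T ~ Normal(μ,σ), so the p-quantile of ln T is μ + z_p·σ.
ln(46.4) = 3.837 and ln(71.3) = 4.267; z_{0.11} = -1.227, z_{0.5} = 0.
σ = (4.267 − 3.837)/(0 − (-1.227)) = 0.350.
μ = 3.837 − (-1.227)·0.350 = 4.267.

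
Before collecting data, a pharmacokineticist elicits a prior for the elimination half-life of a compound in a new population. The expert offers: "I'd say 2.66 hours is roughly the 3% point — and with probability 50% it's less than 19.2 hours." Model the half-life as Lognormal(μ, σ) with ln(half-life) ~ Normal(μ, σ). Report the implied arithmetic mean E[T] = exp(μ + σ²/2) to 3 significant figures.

If T ~ Lognormal(μ,σ) then ln T ~ Normal(μ,σ), so the p-quantile of ln T is μ + z_p·σ.
ln(2.66) = 0.9783 and ln(19.2) = 2.955; z_{0.03} = -1.881, z_{0.5} = 0.
σ = (2.955 − 0.9783)/(0 − (-1.881)) = 1.051.
μ = 0.9783 − (-1.881)·1.051 = 2.955.
E[T] = exp(μ + σ²/2) = exp(2.955 + 0.5522) = 33.4 hours.

E[T] ≈ 33.4 hours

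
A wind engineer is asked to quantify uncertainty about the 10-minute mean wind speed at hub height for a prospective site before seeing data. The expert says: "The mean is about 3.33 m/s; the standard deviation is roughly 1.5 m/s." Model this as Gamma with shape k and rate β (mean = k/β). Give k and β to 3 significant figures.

For Gamma(k, rate β): mean = k/β, variance = k/β², so CV = 1/√k.
CV = SD/mean = 1.5/3.33 = 0.4505, hence k = 1/CV² = 4.93.
Then β = k/mean = 4.93/3.33 = 1.48.

k ≈ 4.93, β ≈ 1.48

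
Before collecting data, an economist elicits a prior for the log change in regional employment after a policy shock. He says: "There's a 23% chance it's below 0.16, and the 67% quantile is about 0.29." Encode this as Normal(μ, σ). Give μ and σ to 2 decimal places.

μ = 0.24, σ = 0.11

For Normal(μ,σ), the p-quantile is μ + z_p·σ. Here z_{0.23} = -0.7388, z_{0.67} = 0.4399.
So 0.16 = μ − 0.7388σ and 0.29 = μ + 0.4399σ.
Subtracting: σ = (0.29 − 0.16)/(0.4399 − (-0.7388)) = 0.11.
Then μ = 0.16 − (-0.7388)·0.11 = 0.24.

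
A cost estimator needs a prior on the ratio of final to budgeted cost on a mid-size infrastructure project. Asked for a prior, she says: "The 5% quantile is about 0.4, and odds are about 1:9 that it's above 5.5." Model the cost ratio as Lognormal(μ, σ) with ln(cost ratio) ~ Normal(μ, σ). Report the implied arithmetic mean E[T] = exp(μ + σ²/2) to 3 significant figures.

If T ~ Lognormal(μ,σ) then ln T ~ Normal(μ,σ), so the p-quantile of ln T is μ + z_p·σ.
ln(0.4) = -0.9163 and ln(5.5) = 1.705; z_{0.05} = -1.645, z_{0.9} = 1.282.
σ = (1.705 − -0.9163)/(1.282 − (-1.645)) = 0.896.
μ = -0.9163 − (-1.645)·0.896 = 0.557.
E[T] = exp(μ + σ²/2) = exp(0.557 + 0.4011) = 2.61.

E[T] ≈ 2.61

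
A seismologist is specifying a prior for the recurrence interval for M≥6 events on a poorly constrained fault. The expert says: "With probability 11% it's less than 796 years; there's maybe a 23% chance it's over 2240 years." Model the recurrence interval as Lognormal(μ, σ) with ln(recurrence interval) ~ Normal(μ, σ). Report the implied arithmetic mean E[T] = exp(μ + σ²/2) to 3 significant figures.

If T ~ Lognormal(μ,σ) then ln T ~ Normal(μ,σ), so the p-quantile of ln T is μ + z_p·σ.
ln(796) = 6.68 and ln(2240) = 7.714; z_{0.11} = -1.227, z_{0.77} = 0.7388.
σ = (7.714 − 6.68)/(0.7388 − (-1.227)) = 0.526.
μ = 6.68 − (-1.227)·0.526 = 7.325.
E[T] = exp(μ + σ²/2) = exp(7.325 + 0.1386) = 1740 years.

E[T] ≈ 1740 years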